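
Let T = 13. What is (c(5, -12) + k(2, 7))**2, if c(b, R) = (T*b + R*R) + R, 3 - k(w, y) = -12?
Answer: 44944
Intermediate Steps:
k(w, y) = 15 (k(w, y) = 3 - 1*(-12) = 3 + 12 = 15)
c(b, R) = R + R**2 + 13*b (c(b, R) = (13*b + R*R) + R = (13*b + R**2) + R = (R**2 + 13*b) + R = R + R**2 + 13*b)
(c(5, -12) + k(2, 7))**2 = ((-12 + (-12)**2 + 13*5) + 15)**2 = ((-12 + 144 + 65) + 15)**2 = (197 + 15)**2 = 212**2 = 44944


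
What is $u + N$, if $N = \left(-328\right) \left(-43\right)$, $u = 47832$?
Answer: $61936$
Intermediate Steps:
$N = 14104$
$u + N = 47832 + 14104 = 61936$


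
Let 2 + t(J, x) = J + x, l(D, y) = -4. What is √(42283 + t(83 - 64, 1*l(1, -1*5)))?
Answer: 2*√10574 ≈ 205.66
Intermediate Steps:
t(J, x) = -2 + J + x (t(J, x) = -2 + (J + x) = -2 + J + x)
√(42283 + t(83 - 64, 1*l(1, -1*5))) = √(42283 + (-2 + (83 - 64) + 1*(-4))) = √(42283 + (-2 + 19 - 4)) = √(42283 + 13) = √42296 = 2*√10574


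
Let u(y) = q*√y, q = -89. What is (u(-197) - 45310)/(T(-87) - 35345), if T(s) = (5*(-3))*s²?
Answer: 4531/14888 + 89*I*√197/148880 ≈ 0.30434 + 0.0083905*I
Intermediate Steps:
T(s) = -15*s²
u(y) = -89*√y
(u(-197) - 45310)/(T(-87) - 35345) = (-89*I*√197 - 45310)/(-15*(-87)² - 35345) = (-89*I*√197 - 45310)/(-15*7569 - 35345) = (-89*I*√197 - 45310)/(-113535 - 35345) = (-45310 - 89*I*√197)/(-148880) = (-45310 - 89*I*√197)*(-1/148880) = 4531/14888 + 89*I*√197/148880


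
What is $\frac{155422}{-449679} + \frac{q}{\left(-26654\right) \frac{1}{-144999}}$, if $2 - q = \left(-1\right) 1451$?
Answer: $\frac{94735824113425}{11985744066} \approx 7904.0$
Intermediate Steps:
$q = 1453$ ($q = 2 - \left(-1\right) 1451 = 2 - -1451 = 2 + 1451 = 1453$)
$\frac{155422}{-449679} + \frac{q}{\left(-26654\right) \frac{1}{-144999}} = \frac{155422}{-449679} + \frac{1453}{\left(-26654\right) \frac{1}{-144999}} = 155422 \left(- \frac{1}{449679}\right) + \frac{1453}{\left(-26654\right) \left(- \frac{1}{144999}\right)} = - \frac{155422}{449679} + \frac{1453}{\frac{26654}{144999}} = - \frac{155422}{449679} + 1453 \cdot \frac{144999}{26654} = - \frac{155422}{449679} + \frac{210683547}{26654} = \frac{94735824113425}{11985744066}$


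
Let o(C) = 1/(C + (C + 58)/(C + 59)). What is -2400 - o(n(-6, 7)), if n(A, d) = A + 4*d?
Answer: -4468881/1862 ≈ -2400.0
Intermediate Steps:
o(C) = 1/(C + (58 + C)/(59 + C))
-2400 - o(n(-6, 7)) = -2400 - (59 + (-6 + 4*7))/(58 + (-6 + 4*7)² + 60*(-6 + 4*7)) = -2400 - (59 + (-6 + 28))/(58 + (-6 + 28)² + 60*(-6 + 28)) = -2400 - (59 + 22)/(58 + 22² + 60*22) = -2400 - 81/(58 + 484 + 1320) = -2400 - 81/1862 = -4468881/1862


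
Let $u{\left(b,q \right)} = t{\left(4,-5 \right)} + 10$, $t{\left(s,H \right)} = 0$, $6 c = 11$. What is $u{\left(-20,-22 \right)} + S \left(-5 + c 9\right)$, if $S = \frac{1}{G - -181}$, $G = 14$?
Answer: $\frac{3923}{390} \approx 10.059$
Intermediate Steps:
$c = \frac{11}{6}$ ($c = \frac{1}{6} \cdot 11 = \frac{11}{6} \approx 1.8333$)
$u{\left(b,q \right)} = 10$ ($u{\left(b,q \right)} = 0 + 10 = 10$)
$S = \frac{1}{195}$ ($S = \frac{1}{14 - -181} = \frac{1}{14 + 181} = \frac{1}{195} \approx 0.0051282$)
$u{\left(-20,-22 \right)} + S \left(-5 + c 9\right) = 10 + \frac{-5 + \frac{11}{6} \cdot 9}{195} = 10 + \frac{-5 + \frac{33}{2}}{195} = 10 + \frac{1}{195} \cdot \frac{23}{2} = 10 + \frac{23}{390} = \frac{3923}{390}$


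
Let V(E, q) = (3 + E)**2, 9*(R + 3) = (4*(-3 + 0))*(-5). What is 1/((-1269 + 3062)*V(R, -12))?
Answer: 9/717200 ≈ 1.2549e-5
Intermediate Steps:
R = 11/3 (R = -3 + ((4*(-3 + 0))*(-5))/9 = -3 + ((4*(-3))*(-5))/9 = -3 + (-12*(-5))/9 = -3 + (1/9)*60 = -3 + 20/3 = 11/3 ≈ 3.6667)
1/((-1269 + 3062)*V(R, -12)) = 1/((-1269 + 3062)*((3 + 11/3)**2)) = 1/(1793*((20/3)**2)) = 1/(1793*(400/9)) = (1/1793)*(9/400) = 9/717200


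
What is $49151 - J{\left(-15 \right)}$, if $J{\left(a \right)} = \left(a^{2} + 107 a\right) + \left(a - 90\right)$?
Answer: $50636$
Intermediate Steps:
$J{\left(a \right)} = -90 + a^{2} + 108 a$ ($J{\left(a \right)} = \left(a^{2} + 107 a\right) + \left(a - 90\right) = \left(a^{2} + 107 a\right) + \left(-90 + a\right) = -90 + a^{2} + 108 a$)
$49151 - J{\left(-15 \right)} = 49151 - \left(-90 + \left(-15\right)^{2} + 108 \left(-15\right)\right) = 49151 - \left(-90 + 225 - 1620\right) = 49151 - -1485 = 49151 + 1485 = 50636$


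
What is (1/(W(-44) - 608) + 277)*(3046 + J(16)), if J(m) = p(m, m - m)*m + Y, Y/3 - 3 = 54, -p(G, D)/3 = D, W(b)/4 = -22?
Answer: 620208647/696 ≈ 8.9110e+5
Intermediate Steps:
W(b) = -88 (W(b) = 4*(-22) = -88)
p(G, D) = -3*D
Y = 171 (Y = 9 + 3*54 = 9 + 162 = 171)
J(m) = 171 (J(m) = (-3*(m - m))*m + 171 = (-3*0)*m + 171 = 0*m + 171 = 0 + 171 = 171)
(1/(W(-44) - 608) + 277)*(3046 + J(16)) = (1/(-88 - 608) + 277)*(3046 + 171) = (1/(-696) + 277)*3217 = (-1/696 + 277)*3217 = (192791/696)*3217 = 620208647/696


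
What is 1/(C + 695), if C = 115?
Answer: 1/810 ≈ 0.0012346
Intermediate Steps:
1/(C + 695) = 1/(115 + 695) = 1/810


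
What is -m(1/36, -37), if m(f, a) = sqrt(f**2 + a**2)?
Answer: -5*sqrt(70969)/36 ≈ -37.000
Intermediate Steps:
m(f, a) = sqrt(a**2 + f**2)
-m(1/36, -37) = -sqrt((-37)**2 + (1/36)**2) = -sqrt(1369 + (1/36)**2) = -sqrt(1369 + 1/1296) = -sqrt(1774225/1296) = -5*sqrt(70969)/36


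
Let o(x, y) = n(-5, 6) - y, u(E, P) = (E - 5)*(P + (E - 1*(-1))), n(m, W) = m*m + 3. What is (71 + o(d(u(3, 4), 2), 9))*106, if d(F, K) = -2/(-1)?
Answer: 9540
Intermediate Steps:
n(m, W) = 3 + m² (n(m, W) = m² + 3 = 3 + m²)
u(E, P) = (-5 + E)*(1 + E + P) (u(E, P) = (-5 + E)*(P + (E + 1)) = (-5 + E)*(P + (1 + E)) = (-5 + E)*(1 + E + P))
d(F, K) = 2 (d(F, K) = -2*(-1) = 2)
o(x, y) = 28 - y (o(x, y) = (3 + (-5)²) - y = (3 + 25) - y = 28 - y)
(71 + o(d(u(3, 4), 2), 9))*106 = (71 + (28 - 1*9))*106 = (71 + (28 - 9))*106 = (71 + 19)*106 = 90*106 = 9540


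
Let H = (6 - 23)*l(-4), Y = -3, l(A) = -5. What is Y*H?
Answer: -255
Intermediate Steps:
H = 85 (H = (6 - 23)*(-5) = -17*(-5) = 85)
Y*H = -3*85 = -255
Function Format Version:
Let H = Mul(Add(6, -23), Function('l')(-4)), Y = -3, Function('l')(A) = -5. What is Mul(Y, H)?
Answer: -255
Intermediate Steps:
H = 85 (H = Mul(Add(6, -23), -5) = Mul(-17, -5) = 85)
Mul(Y, H) = Mul(-3, 85) = -255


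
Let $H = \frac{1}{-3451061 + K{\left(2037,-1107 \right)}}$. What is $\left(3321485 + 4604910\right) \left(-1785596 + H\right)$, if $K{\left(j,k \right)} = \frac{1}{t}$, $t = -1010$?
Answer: $- \frac{49332477338758826601570}{3485571611} \approx -1.4153 \cdot 10^{13}$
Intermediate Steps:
$K{\left(j,k \right)} = - \frac{1}{1010}$ ($K{\left(j,k \right)} = \frac{1}{-1010} = - \frac{1}{1010}$)
$H = - \frac{1010}{3485571611}$ ($H = \frac{1}{-3451061 - \frac{1}{1010}} = \frac{1}{- \frac{3485571611}{1010}} = - \frac{1010}{3485571611} \approx -2.8977 \cdot 10^{-7}$)
$\left(3321485 + 4604910\right) \left(-1785596 + H\right) = \left(3321485 + 4604910\right) \left(-1785596 - \frac{1010}{3485571611}\right) = 7926395 \left(- \frac{6223822726316166}{3485571611}\right) = - \frac{49332477338758826601570}{3485571611}$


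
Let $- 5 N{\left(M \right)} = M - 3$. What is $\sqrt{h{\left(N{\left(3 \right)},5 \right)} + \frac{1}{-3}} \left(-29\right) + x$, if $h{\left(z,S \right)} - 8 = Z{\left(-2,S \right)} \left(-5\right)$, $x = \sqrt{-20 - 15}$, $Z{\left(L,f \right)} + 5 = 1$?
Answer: $- \frac{29 \sqrt{249}}{3} + i \sqrt{35} \approx -152.54 + 5.9161 i$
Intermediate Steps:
$Z{\left(L,f \right)} = -4$ ($Z{\left(L,f \right)} = -5 + 1 = -4$)
$x = i \sqrt{35}$ ($x = \sqrt{-35} = i \sqrt{35} \approx 5.9161 i$)
$N{\left(M \right)} = \frac{3}{5} - \frac{M}{5}$ ($N{\left(M \right)} = - \frac{M - 3}{5} = - \frac{-3 + M}{5} = \frac{3}{5} - \frac{M}{5}$)
$h{\left(z,S \right)} = 28$ ($h{\left(z,S \right)} = 8 - -20 = 8 + 20 = 28$)
$\sqrt{h{\left(N{\left(3 \right)},5 \right)} + \frac{1}{-3}} \left(-29\right) + x = \sqrt{28 + \frac{1}{-3}} \left(-29\right) + i \sqrt{35} = \sqrt{28 - \frac{1}{3}} \left(-29\right) + i \sqrt{35} = \sqrt{\frac{83}{3}} \left(-29\right) + i \sqrt{35} = \frac{\sqrt{249}}{3} \left(-29\right) + i \sqrt{35} = - \frac{29 \sqrt{249}}{3} + i \sqrt{35}$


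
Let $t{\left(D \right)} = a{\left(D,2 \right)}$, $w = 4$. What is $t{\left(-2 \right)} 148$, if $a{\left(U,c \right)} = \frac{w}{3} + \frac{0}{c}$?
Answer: $\frac{592}{3} \approx 197.33$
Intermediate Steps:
$a{\left(U,c \right)} = \frac{4}{3}$ ($a{\left(U,c \right)} = \frac{4}{3} + \frac{0}{c} = 4 \cdot \frac{1}{3} + 0 = \frac{4}{3} + 0 = \frac{4}{3}$)
$t{\left(D \right)} = \frac{4}{3}$
$t{\left(-2 \right)} 148 = \frac{4}{3} \cdot 148 = \frac{592}{3}$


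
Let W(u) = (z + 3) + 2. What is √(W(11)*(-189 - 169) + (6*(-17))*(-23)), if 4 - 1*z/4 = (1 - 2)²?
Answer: 2*I*√935 ≈ 61.156*I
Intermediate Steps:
z = 12 (z = 16 - 4*(1 - 2)² = 16 - 4*(-1)² = 16 - 4*1 = 16 - 4 = 12)
W(u) = 17 (W(u) = (12 + 3) + 2 = 15 + 2 = 17)
√(W(11)*(-189 - 169) + (6*(-17))*(-23)) = √(17*(-189 - 169) + (6*(-17))*(-23)) = √(17*(-358) - 102*(-23)) = √(-6086 + 2346) = √(-3740) = 2*I*√935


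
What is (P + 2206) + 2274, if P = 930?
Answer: 5410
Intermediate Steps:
(P + 2206) + 2274 = (930 + 2206) + 2274 = 3136 + 2274 = 5410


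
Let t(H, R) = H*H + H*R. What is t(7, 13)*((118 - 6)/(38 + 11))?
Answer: 320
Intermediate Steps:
t(H, R) = H² + H*R
t(7, 13)*((118 - 6)/(38 + 11)) = (7*(7 + 13))*((118 - 6)/(38 + 11)) = (7*20)*(112/49) = 140*(112*(1/49)) = 140*(16/7) = 320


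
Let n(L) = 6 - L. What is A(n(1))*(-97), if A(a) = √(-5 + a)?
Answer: 0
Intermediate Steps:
A(n(1))*(-97) = √(-5 + (6 - 1*1))*(-97) = √(-5 + (6 - 1))*(-97) = √(-5 + 5)*(-97) = √0*(-97) = 0*(-97) = 0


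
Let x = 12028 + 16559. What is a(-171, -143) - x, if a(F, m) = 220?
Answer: -28367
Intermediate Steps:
x = 28587
a(-171, -143) - x = 220 - 1*28587 = 220 - 28587 = -28367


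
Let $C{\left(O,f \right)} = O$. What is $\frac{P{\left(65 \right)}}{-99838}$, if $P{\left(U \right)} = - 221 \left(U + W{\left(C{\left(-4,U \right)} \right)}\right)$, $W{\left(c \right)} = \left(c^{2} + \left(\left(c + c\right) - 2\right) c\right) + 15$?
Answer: $\frac{15028}{49919} \approx 0.30105$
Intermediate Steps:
$W{\left(c \right)} = 15 + c^{2} + c \left(-2 + 2 c\right)$ ($W{\left(c \right)} = \left(c^{2} + \left(2 c - 2\right) c\right) + 15 = \left(c^{2} + \left(-2 + 2 c\right) c\right) + 15 = \left(c^{2} + c \left(-2 + 2 c\right)\right) + 15 = 15 + c^{2} + c \left(-2 + 2 c\right)$)
$P{\left(U \right)} = -15691 - 221 U$ ($P{\left(U \right)} = - 221 \left(U + \left(15 - -8 + 3 \left(-4\right)^{2}\right)\right) = - 221 \left(U + \left(15 + 8 + 3 \cdot 16\right)\right) = - 221 \left(U + \left(15 + 8 + 48\right)\right) = - 221 \left(U + 71\right) = - 221 \left(71 + U\right) = -15691 - 221 U$)
$\frac{P{\left(65 \right)}}{-99838} = \frac{-15691 - 14365}{-99838} = \left(-15691 - 14365\right) \left(- \frac{1}{99838}\right) = \left(-30056\right) \left(- \frac{1}{99838}\right) = \frac{15028}{49919}$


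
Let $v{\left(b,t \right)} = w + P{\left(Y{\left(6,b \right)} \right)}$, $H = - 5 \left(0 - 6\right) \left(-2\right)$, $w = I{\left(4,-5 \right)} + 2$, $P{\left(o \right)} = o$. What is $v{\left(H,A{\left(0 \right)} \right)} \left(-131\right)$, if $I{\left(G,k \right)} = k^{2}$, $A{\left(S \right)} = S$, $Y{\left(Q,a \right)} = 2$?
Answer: $-3799$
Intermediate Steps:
$w = 27$ ($w = \left(-5\right)^{2} + 2 = 25 + 2 = 27$)
$H = -60$ ($H = - 5 \left(0 - 6\right) \left(-2\right) = \left(-5\right) \left(-6\right) \left(-2\right) = 30 \left(-2\right) = -60$)
$v{\left(b,t \right)} = 29$ ($v{\left(b,t \right)} = 27 + 2 = 29$)
$v{\left(H,A{\left(0 \right)} \right)} \left(-131\right) = 29 \left(-131\right) = -3799$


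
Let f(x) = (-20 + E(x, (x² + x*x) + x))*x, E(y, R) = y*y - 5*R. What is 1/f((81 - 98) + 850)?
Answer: -1/5205571938 ≈ -1.9210e-10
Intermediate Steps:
E(y, R) = y² - 5*R
f(x) = x*(-20 - 9*x² - 5*x) (f(x) = (-20 + (x² - 5*((x² + x*x) + x)))*x = (-20 + (x² - 5*((x² + x²) + x)))*x = (-20 + (x² - 5*(2*x² + x)))*x = (-20 + (x² - 5*(x + 2*x²)))*x = (-20 + (x² + (-10*x² - 5*x)))*x = (-20 + (-9*x² - 5*x))*x = (-20 - 9*x² - 5*x)*x = x*(-20 - 9*x² - 5*x))
1/f((81 - 98) + 850) = 1/(((81 - 98) + 850)*(-20 - 9*((81 - 98) + 850)² - 5*((81 - 98) + 850))) = 1/((-17 + 850)*(-20 - 9*(-17 + 850)² - 5*(-17 + 850))) = 1/(833*(-20 - 9*833² - 5*833)) = 1/(833*(-20 - 9*693889 - 4165)) = 1/(833*(-20 - 6245001 - 4165)) = 1/(833*(-6249186)) = 1/(-5205571938) = -1/5205571938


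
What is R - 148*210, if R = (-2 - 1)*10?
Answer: -31110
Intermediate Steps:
R = -30 (R = -3*10 = -30)
R - 148*210 = -30 - 148*210 = -30 - 31080 = -31110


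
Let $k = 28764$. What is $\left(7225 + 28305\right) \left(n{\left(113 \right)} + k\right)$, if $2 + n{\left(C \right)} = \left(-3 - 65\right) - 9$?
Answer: $1019178050$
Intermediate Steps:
$n{\left(C \right)} = -79$ ($n{\left(C \right)} = -2 - 77 = -79$)
$\left(7225 + 28305\right) \left(n{\left(113 \right)} + k\right) = \left(7225 + 28305\right) \left(-79 + 28764\right) = 35530 \cdot 28685 = 1019178050$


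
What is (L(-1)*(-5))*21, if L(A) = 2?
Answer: -210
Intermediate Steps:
(L(-1)*(-5))*21 = (2*(-5))*21 = -10*21 = -210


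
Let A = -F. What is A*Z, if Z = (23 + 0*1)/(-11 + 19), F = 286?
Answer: -3289/4 ≈ -822.25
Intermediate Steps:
Z = 23/8 (Z = (23 + 0)/8 = 23*(⅛) = 23/8 ≈ 2.8750)
A = -286 (A = -1*286 = -286)
A*Z = -286*23/8 = -3289/4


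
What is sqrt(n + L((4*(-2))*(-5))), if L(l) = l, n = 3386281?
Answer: sqrt(3386321) ≈ 1840.2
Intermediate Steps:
sqrt(n + L((4*(-2))*(-5))) = sqrt(3386281 + (4*(-2))*(-5)) = sqrt(3386281 - 8*(-5)) = sqrt(3386281 + 40) = sqrt(3386321)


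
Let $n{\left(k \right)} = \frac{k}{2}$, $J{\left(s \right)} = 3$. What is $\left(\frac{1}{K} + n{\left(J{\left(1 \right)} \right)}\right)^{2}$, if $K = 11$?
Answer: $\frac{1225}{484} \approx 2.531$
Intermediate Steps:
$n{\left(k \right)} = \frac{k}{2}$ ($n{\left(k \right)} = k \frac{1}{2} = \frac{k}{2}$)
$\left(\frac{1}{K} + n{\left(J{\left(1 \right)} \right)}\right)^{2} = \left(\frac{1}{11} + \frac{1}{2} \cdot 3\right)^{2} = \left(\frac{1}{11} + \frac{3}{2}\right)^{2} = \left(\frac{35}{22}\right)^{2} = \frac{1225}{484}$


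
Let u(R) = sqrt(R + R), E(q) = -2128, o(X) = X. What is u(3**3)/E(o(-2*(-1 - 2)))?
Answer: -3*sqrt(6)/2128 ≈ -0.0034532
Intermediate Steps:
u(R) = sqrt(2)*sqrt(R) (u(R) = sqrt(2*R) = sqrt(2)*sqrt(R))
u(3**3)/E(o(-2*(-1 - 2))) = (sqrt(2)*sqrt(3**3))/(-2128) = (sqrt(2)*sqrt(27))*(-1/2128) = (sqrt(2)*(3*sqrt(3)))*(-1/2128) = (3*sqrt(6))*(-1/2128) = -3*sqrt(6)/2128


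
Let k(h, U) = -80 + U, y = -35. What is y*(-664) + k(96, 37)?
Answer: 23197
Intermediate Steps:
y*(-664) + k(96, 37) = -35*(-664) + (-80 + 37) = 23240 - 43 = 23197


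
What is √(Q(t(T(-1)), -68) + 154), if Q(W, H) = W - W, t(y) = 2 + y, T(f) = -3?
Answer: √154 ≈ 12.410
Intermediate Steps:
Q(W, H) = 0
√(Q(t(T(-1)), -68) + 154) = √(0 + 154) = √154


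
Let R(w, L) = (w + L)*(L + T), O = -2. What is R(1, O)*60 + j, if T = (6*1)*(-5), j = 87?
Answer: 2007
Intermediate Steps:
T = -30 (T = 6*(-5) = -30)
R(w, L) = (-30 + L)*(L + w) (R(w, L) = (w + L)*(L - 30) = (L + w)*(-30 + L) = (-30 + L)*(L + w))
R(1, O)*60 + j = ((-2)² - 30*(-2) - 30*1 - 2*1)*60 + 87 = (4 + 60 - 30 - 2)*60 + 87 = 32*60 + 87 = 1920 + 87 = 2007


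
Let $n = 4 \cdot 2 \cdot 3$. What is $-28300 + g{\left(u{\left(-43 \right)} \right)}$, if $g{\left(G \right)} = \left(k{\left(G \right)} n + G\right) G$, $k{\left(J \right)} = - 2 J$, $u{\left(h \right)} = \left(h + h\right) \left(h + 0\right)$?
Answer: $-642762888$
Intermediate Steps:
$n = 24$ ($n = 8 \cdot 3 = 24$)
$u{\left(h \right)} = 2 h^{2}$ ($u{\left(h \right)} = 2 h h = 2 h^{2}$)
$g{\left(G \right)} = - 47 G^{2}$ ($g{\left(G \right)} = \left(- 2 G 24 + G\right) G = \left(- 48 G + G\right) G = - 47 G G = - 47 G^{2}$)
$-28300 + g{\left(u{\left(-43 \right)} \right)} = -28300 - 47 \left(2 \left(-43\right)^{2}\right)^{2} = -28300 - 47 \left(2 \cdot 1849\right)^{2} = -28300 - 47 \cdot 3698^{2} = -28300 - 642734588 = -642762888$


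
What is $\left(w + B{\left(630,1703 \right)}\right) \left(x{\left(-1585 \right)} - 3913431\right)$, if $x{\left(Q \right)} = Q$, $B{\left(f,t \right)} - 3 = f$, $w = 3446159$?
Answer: $-13494245828672$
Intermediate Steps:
$B{\left(f,t \right)} = 3 + f$
$\left(w + B{\left(630,1703 \right)}\right) \left(x{\left(-1585 \right)} - 3913431\right) = \left(3446159 + \left(3 + 630\right)\right) \left(-1585 - 3913431\right) = \left(3446159 + 633\right) \left(-3915016\right) = 3446792 \left(-3915016\right) = -13494245828672$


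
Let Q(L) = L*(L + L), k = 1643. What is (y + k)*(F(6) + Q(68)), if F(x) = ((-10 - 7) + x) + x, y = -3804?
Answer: -19974123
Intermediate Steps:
F(x) = -17 + 2*x (F(x) = (-17 + x) + x = -17 + 2*x)
Q(L) = 2*L**2 (Q(L) = L*(2*L) = 2*L**2)
(y + k)*(F(6) + Q(68)) = (-3804 + 1643)*((-17 + 2*6) + 2*68**2) = -2161*((-17 + 12) + 2*4624) = -2161*(-5 + 9248) = -2161*9243 = -19974123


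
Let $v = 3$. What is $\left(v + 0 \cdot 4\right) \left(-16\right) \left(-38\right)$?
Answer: $1824$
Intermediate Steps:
$\left(v + 0 \cdot 4\right) \left(-16\right) \left(-38\right) = \left(3 + 0 \cdot 4\right) \left(-16\right) \left(-38\right) = \left(3 + 0\right) \left(-16\right) \left(-38\right) = 3 \left(-16\right) \left(-38\right) = \left(-48\right) \left(-38\right) = 1824$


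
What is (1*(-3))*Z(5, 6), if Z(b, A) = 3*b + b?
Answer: -60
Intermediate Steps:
Z(b, A) = 4*b
(1*(-3))*Z(5, 6) = (1*(-3))*(4*5) = -3*20 = -60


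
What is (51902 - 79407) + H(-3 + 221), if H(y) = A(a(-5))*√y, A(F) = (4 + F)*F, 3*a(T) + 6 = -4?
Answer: -27505 - 20*√218/9 ≈ -27538.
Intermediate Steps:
a(T) = -10/3 (a(T) = -2 + (⅓)*(-4) = -2 - 4/3 = -10/3)
A(F) = F*(4 + F)
H(y) = -20*√y/9 (H(y) = (-10*(4 - 10/3)/3)*√y = (-10/3*⅔)*√y = -20*√y/9)
(51902 - 79407) + H(-3 + 221) = (51902 - 79407) - 20*√(-3 + 221)/9 = -27505 - 20*√218/9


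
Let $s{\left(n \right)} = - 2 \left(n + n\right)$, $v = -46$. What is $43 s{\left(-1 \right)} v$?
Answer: $-7912$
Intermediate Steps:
$s{\left(n \right)} = - 4 n$ ($s{\left(n \right)} = - 2 \cdot 2 n = - 4 n$)
$43 s{\left(-1 \right)} v = 43 \left(\left(-4\right) \left(-1\right)\right) \left(-46\right) = 43 \cdot 4 \left(-46\right) = 172 \left(-46\right) = -7912$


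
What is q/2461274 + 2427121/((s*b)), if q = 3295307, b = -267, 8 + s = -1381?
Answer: 7195917252095/912795459462 ≈ 7.8834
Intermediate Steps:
s = -1389 (s = -8 - 1381 = -1389)
q/2461274 + 2427121/((s*b)) = 3295307/2461274 + 2427121/((-1389*(-267))) = 3295307*(1/2461274) + 2427121/370863 = 3295307/2461274 + 2427121*(1/370863) = 3295307/2461274 + 2427121/370863 = 7195917252095/912795459462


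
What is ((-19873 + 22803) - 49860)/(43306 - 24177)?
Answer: -46930/19129 ≈ -2.4533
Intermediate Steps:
((-19873 + 22803) - 49860)/(43306 - 24177) = (2930 - 49860)/19129 = -46930*1/19129 = -46930/19129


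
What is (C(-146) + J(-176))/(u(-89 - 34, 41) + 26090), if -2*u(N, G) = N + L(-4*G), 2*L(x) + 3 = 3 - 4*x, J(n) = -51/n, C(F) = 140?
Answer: 24691/4573800 ≈ 0.0053984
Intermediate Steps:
L(x) = -2*x (L(x) = -3/2 + (3 - 4*x)/2 = -3/2 + (3/2 - 2*x) = -2*x)
u(N, G) = -4*G - N/2 (u(N, G) = -(N - (-8)*G)/2 = -(N + 8*G)/2 = -4*G - N/2)
(C(-146) + J(-176))/(u(-89 - 34, 41) + 26090) = (140 - 51/(-176))/((-4*41 - (-89 - 34)/2) + 26090) = (140 - 51*(-1/176))/((-164 - ½*(-123)) + 26090) = (140 + 51/176)/((-164 + 123/2) + 26090) = 24691/(176*(-205/2 + 26090)) = 24691/(176*(51975/2)) = (24691/176)*(2/51975) = 24691/4573800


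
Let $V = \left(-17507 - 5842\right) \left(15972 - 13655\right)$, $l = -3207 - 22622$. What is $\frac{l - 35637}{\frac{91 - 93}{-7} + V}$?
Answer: $\frac{430262}{378697429} \approx 0.0011362$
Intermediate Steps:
$l = -25829$ ($l = -3207 - 22622 = -25829$)
$V = -54099633$ ($V = \left(-23349\right) 2317 = -54099633$)
$\frac{l - 35637}{\frac{91 - 93}{-7} + V} = \frac{-25829 - 35637}{\frac{91 - 93}{-7} - 54099633} = - \frac{61466}{\left(-2\right) \left(- \frac{1}{7}\right) - 54099633} = - \frac{61466}{\frac{2}{7} - 54099633} = - \frac{61466}{- \frac{378697429}{7}} = \left(-61466\right) \left(- \frac{7}{378697429}\right) = \frac{430262}{378697429}$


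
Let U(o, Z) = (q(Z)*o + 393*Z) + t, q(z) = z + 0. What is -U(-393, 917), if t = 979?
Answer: -979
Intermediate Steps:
q(z) = z
U(o, Z) = 979 + 393*Z + Z*o (U(o, Z) = (Z*o + 393*Z) + 979 = (393*Z + Z*o) + 979 = 979 + 393*Z + Z*o)
-U(-393, 917) = -(979 + 393*917 + 917*(-393)) = -(979 + 360381 - 360381) = -1*979 = -979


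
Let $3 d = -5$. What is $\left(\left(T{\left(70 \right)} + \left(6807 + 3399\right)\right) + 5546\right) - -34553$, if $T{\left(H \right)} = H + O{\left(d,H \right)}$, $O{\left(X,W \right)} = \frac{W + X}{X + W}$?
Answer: $50376$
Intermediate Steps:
$d = - \frac{5}{3}$ ($d = \frac{1}{3} \left(-5\right) = - \frac{5}{3} \approx -1.6667$)
$O{\left(X,W \right)} = 1$ ($O{\left(X,W \right)} = \frac{W + X}{W + X} = 1$)
$T{\left(H \right)} = 1 + H$ ($T{\left(H \right)} = H + 1 = 1 + H$)
$\left(\left(T{\left(70 \right)} + \left(6807 + 3399\right)\right) + 5546\right) - -34553 = \left(\left(\left(1 + 70\right) + \left(6807 + 3399\right)\right) + 5546\right) - -34553 = \left(\left(71 + 10206\right) + 5546\right) + 34553 = \left(10277 + 5546\right) + 34553 = 15823 + 34553 = 50376$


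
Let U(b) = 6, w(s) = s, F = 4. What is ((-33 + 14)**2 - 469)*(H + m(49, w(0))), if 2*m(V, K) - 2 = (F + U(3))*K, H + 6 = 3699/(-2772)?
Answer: 52677/77 ≈ 684.12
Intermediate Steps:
H = -2259/308 (H = -6 + 3699/(-2772) = -6 + 3699*(-1/2772) = -6 - 411/308 = -2259/308 ≈ -7.3344)
m(V, K) = 1 + 5*K (m(V, K) = 1 + ((4 + 6)*K)/2 = 1 + (10*K)/2 = 1 + 5*K)
((-33 + 14)**2 - 469)*(H + m(49, w(0))) = ((-33 + 14)**2 - 469)*(-2259/308 + (1 + 5*0)) = ((-19)**2 - 469)*(-2259/308 + (1 + 0)) = (361 - 469)*(-2259/308 + 1) = -108*(-1951/308) = 52677/77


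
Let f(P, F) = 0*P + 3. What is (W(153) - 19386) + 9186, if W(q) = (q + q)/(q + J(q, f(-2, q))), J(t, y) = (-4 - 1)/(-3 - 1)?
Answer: -6292176/617 ≈ -10198.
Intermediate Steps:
f(P, F) = 3 (f(P, F) = 0 + 3 = 3)
J(t, y) = 5/4 (J(t, y) = -5/(-4) = -5*(-1/4) = 5/4)
W(q) = 2*q/(5/4 + q) (W(q) = (q + q)/(q + 5/4) = (2*q)/(5/4 + q) = 2*q/(5/4 + q))
(W(153) - 19386) + 9186 = (8*153/(5 + 4*153) - 19386) + 9186 = (8*153/(5 + 612) - 19386) + 9186 = (8*153/617 - 19386) + 9186 = (8*153*(1/617) - 19386) + 9186 = (1224/617 - 19386) + 9186 = -11959938/617 + 9186 = -6292176/617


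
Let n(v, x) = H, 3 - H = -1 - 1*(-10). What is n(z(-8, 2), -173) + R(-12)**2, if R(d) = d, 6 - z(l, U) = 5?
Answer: 138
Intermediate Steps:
z(l, U) = 1 (z(l, U) = 6 - 1*5 = 6 - 5 = 1)
H = -6 (H = 3 - (-1 - 1*(-10)) = 3 - (-1 + 10) = 3 - 1*9 = 3 - 9 = -6)
n(v, x) = -6
n(z(-8, 2), -173) + R(-12)**2 = -6 + (-12)**2 = -6 + 144 = 138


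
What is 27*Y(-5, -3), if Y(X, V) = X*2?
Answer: -270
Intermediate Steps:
Y(X, V) = 2*X
27*Y(-5, -3) = 27*(2*(-5)) = 27*(-10) = -270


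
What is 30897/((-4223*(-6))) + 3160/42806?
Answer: 233774177/180769738 ≈ 1.2932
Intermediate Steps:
30897/((-4223*(-6))) + 3160/42806 = 30897/25338 + 3160*(1/42806) = 30897*(1/25338) + 1580/21403 = 10299/8446 + 1580/21403 = 233774177/180769738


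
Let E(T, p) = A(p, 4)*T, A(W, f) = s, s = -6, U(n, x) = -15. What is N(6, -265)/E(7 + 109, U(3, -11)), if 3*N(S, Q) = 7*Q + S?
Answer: 1849/2088 ≈ 0.88554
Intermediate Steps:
N(S, Q) = S/3 + 7*Q/3 (N(S, Q) = (7*Q + S)/3 = (S + 7*Q)/3 = S/3 + 7*Q/3)
A(W, f) = -6
E(T, p) = -6*T
N(6, -265)/E(7 + 109, U(3, -11)) = ((1/3)*6 + (7/3)*(-265))/((-6*(7 + 109))) = (2 - 1855/3)/((-6*116)) = -1849/3/(-696) = -1849/3*(-1/696) = 1849/2088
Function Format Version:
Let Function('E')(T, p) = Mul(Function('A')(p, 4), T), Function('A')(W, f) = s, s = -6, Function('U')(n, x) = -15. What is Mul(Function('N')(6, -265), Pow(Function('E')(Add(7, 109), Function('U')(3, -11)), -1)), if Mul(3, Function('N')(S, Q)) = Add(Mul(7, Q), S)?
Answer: Rational(1849, 2088) ≈ 0.88554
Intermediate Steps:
Function('N')(S, Q) = Add(Mul(Rational(1, 3), S), Mul(Rational(7, 3), Q)) (Function('N')(S, Q) = Mul(Rational(1, 3), Add(Mul(7, Q), S)) = Mul(Rational(1, 3), Add(S, Mul(7, Q))) = Add(Mul(Rational(1, 3), S), Mul(Rational(7, 3), Q)))
Function('A')(W, f) = -6
Function('E')(T, p) = Mul(-6, T)
Mul(Function('N')(6, -265), Pow(Function('E')(Add(7, 109), Function('U')(3, -11)), -1)) = Mul(Add(Mul(Rational(1, 3), 6), Mul(Rational(7, 3), -265)), Pow(Mul(-6, Add(7, 109)), -1)) = Mul(Add(2, Rational(-1855, 3)), Pow(Mul(-6, 116), -1)) = Mul(Rational(-1849, 3), Pow(-696, -1)) = Mul(Rational(-1849, 3), Rational(-1, 696)) = Rational(1849, 2088)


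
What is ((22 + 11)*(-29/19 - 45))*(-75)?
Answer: 2187900/19 ≈ 1.1515e+5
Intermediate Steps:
((22 + 11)*(-29/19 - 45))*(-75) = (33*(-29*1/19 - 45))*(-75) = (33*(-29/19 - 45))*(-75) = (33*(-884/19))*(-75) = -29172/19*(-75) = 2187900/19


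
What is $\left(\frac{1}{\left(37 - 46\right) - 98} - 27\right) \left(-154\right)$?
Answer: $\frac{445060}{107} \approx 4159.4$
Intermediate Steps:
$\left(\frac{1}{\left(37 - 46\right) - 98} - 27\right) \left(-154\right) = \left(\frac{1}{-9 - 98} - 27\right) \left(-154\right) = \left(\frac{1}{-107} - 27\right) \left(-154\right) = \left(- \frac{1}{107} - 27\right) \left(-154\right) = \left(- \frac{2890}{107}\right) \left(-154\right) = \frac{445060}{107}$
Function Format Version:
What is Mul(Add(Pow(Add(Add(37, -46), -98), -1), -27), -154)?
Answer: Rational(445060, 107) ≈ 4159.4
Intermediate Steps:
Mul(Add(Pow(Add(Add(37, -46), -98), -1), -27), -154) = Mul(Add(Pow(Add(-9, -98), -1), -27), -154) = Mul(Add(Pow(-107, -1), -27), -154) = Mul(Add(Rational(-1, 107), -27), -154) = Mul(Rational(-2890, 107), -154) = Rational(445060, 107)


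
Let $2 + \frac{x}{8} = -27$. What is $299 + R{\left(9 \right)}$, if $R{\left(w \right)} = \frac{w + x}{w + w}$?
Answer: $\frac{5159}{18} \approx 286.61$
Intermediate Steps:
$x = -232$ ($x = -16 + 8 \left(-27\right) = -16 - 216 = -232$)
$R{\left(w \right)} = \frac{-232 + w}{2 w}$ ($R{\left(w \right)} = \frac{w - 232}{w + w} = \frac{-232 + w}{2 w}$)
$299 + R{\left(9 \right)} = 299 + \frac{-232 + 9}{2 \cdot 9} = 299 + \frac{1}{2} \cdot \frac{1}{9} \left(-223\right) = 299 - \frac{223}{18} = \frac{5159}{18}$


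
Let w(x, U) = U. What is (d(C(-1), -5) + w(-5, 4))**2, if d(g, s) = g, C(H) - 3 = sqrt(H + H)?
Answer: (7 + I*sqrt(2))**2 ≈ 47.0 + 19.799*I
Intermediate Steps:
C(H) = 3 + sqrt(2)*sqrt(H) (C(H) = 3 + sqrt(H + H) = 3 + sqrt(2*H) = 3 + sqrt(2)*sqrt(H))
(d(C(-1), -5) + w(-5, 4))**2 = ((3 + sqrt(2)*sqrt(-1)) + 4)**2 = ((3 + sqrt(2)*I) + 4)**2 = ((3 + I*sqrt(2)) + 4)**2 = (7 + I*sqrt(2))**2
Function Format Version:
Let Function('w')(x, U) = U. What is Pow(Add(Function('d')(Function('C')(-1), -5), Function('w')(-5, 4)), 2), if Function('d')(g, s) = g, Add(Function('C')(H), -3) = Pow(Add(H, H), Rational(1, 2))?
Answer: Pow(Add(7, Mul(I, Pow(2, Rational(1, 2)))), 2) ≈ Add(47.000, Mul(19.799, I))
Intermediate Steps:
Function('C')(H) = Add(3, Mul(Pow(2, Rational(1, 2)), Pow(H, Rational(1, 2)))) (Function('C')(H) = Add(3, Pow(Add(H, H), Rational(1, 2))) = Add(3, Pow(Mul(2, H), Rational(1, 2))) = Add(3, Mul(Pow(2, Rational(1, 2)), Pow(H, Rational(1, 2)))))
Pow(Add(Function('d')(Function('C')(-1), -5), Function('w')(-5, 4)), 2) = Pow(Add(Add(3, Mul(Pow(2, Rational(1, 2)), Pow(-1, Rational(1, 2)))), 4), 2) = Pow(Add(Add(3, Mul(Pow(2, Rational(1, 2)), I)), 4), 2) = Pow(Add(Add(3, Mul(I, Pow(2, Rational(1, 2)))), 4), 2) = Pow(Add(7, Mul(I, Pow(2, Rational(1, 2)))), 2)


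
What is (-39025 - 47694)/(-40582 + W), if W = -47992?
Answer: 86719/88574 ≈ 0.97906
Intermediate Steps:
(-39025 - 47694)/(-40582 + W) = (-39025 - 47694)/(-40582 - 47992) = -86719/(-88574) = -86719*(-1/88574) = 86719/88574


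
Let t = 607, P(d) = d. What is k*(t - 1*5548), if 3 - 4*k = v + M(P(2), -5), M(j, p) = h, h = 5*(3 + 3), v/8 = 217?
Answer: 8710983/4 ≈ 2.1777e+6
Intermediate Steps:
v = 1736 (v = 8*217 = 1736)
h = 30 (h = 5*6 = 30)
M(j, p) = 30
k = -1763/4 (k = ¾ - (1736 + 30)/4 = ¾ - ¼*1766 = ¾ - 883/2 = -1763/4 ≈ -440.75)
k*(t - 1*5548) = -1763*(607 - 1*5548)/4 = -1763*(607 - 5548)/4 = -1763/4*(-4941) = 8710983/4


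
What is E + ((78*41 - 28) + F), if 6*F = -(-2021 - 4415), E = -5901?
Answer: -4975/3 ≈ -1658.3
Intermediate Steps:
F = 3218/3 (F = (-(-2021 - 4415))/6 = (-1*(-6436))/6 = (1/6)*6436 = 3218/3 ≈ 1072.7)
E + ((78*41 - 28) + F) = -5901 + ((78*41 - 28) + 3218/3) = -5901 + ((3198 - 28) + 3218/3) = -5901 + (3170 + 3218/3) = -5901 + 12728/3 = -4975/3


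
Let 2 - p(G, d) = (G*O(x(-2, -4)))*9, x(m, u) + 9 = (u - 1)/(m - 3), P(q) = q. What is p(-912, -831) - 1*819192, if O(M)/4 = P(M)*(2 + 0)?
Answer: -1344502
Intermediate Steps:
x(m, u) = -9 + (-1 + u)/(-3 + m) (x(m, u) = -9 + (u - 1)/(m - 3) = -9 + (-1 + u)/(-3 + m))
O(M) = 8*M (O(M) = 4*(M*(2 + 0)) = 4*(M*2) = 4*(2*M) = 8*M)
p(G, d) = 2 + 576*G (p(G, d) = 2 - G*(8*((26 - 4 - 9*(-2))/(-3 - 2)))*9 = 2 - G*(8*((26 - 4 + 18)/(-5)))*9 = 2 - G*(8*(-1/5*40))*9 = 2 - G*(8*(-8))*9 = 2 - G*(-64)*9 = 2 - (-64*G)*9 = 2 - (-576)*G = 2 + 576*G)
p(-912, -831) - 1*819192 = (2 + 576*(-912)) - 1*819192 = (2 - 525312) - 819192 = -525310 - 819192 = -1344502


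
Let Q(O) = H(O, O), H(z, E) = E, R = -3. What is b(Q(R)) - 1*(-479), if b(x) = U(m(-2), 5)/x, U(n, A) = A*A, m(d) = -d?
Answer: 1412/3 ≈ 470.67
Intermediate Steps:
Q(O) = O
U(n, A) = A**2
b(x) = 25/x (b(x) = 5**2/x = 25/x)
b(Q(R)) - 1*(-479) = 25/(-3) - 1*(-479) = 25*(-1/3) + 479 = -25/3 + 479 = 1412/3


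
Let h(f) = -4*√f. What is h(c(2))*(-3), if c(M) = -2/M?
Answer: 12*I ≈ 12.0*I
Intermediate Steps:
h(c(2))*(-3) = -4*I*(-3) = 12*I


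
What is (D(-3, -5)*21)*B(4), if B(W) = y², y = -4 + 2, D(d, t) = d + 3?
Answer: 0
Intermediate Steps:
D(d, t) = 3 + d
y = -2
B(W) = 4 (B(W) = (-2)² = 4)
(D(-3, -5)*21)*B(4) = ((3 - 3)*21)*4 = (0*21)*4 = 0*4 = 0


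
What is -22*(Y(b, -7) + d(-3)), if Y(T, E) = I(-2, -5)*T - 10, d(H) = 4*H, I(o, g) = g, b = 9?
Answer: 1474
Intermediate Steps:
Y(T, E) = -10 - 5*T (Y(T, E) = -5*T - 10 = -10 - 5*T)
-22*(Y(b, -7) + d(-3)) = -22*((-10 - 5*9) + 4*(-3)) = -22*((-10 - 45) - 12) = -22*(-55 - 12) = -22*(-67) = 1474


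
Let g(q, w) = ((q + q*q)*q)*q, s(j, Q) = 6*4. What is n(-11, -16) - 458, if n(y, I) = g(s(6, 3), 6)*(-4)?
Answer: -1382858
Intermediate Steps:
s(j, Q) = 24
g(q, w) = q²*(q + q²) (g(q, w) = ((q + q²)*q)*q = (q*(q + q²))*q = q²*(q + q²))
n(y, I) = -1382400 (n(y, I) = (24³*(1 + 24))*(-4) = (13824*25)*(-4) = 345600*(-4) = -1382400)
n(-11, -16) - 458 = -1382400 - 458 = -1382858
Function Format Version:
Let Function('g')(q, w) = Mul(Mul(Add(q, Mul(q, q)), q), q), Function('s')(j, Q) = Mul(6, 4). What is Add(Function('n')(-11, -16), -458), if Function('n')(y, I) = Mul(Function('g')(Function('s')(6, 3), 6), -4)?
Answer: -1382858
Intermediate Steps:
Function('s')(j, Q) = 24
Function('g')(q, w) = Mul(Pow(q, 2), Add(q, Pow(q, 2))) (Function('g')(q, w) = Mul(Mul(Add(q, Pow(q, 2)), q), q) = Mul(Mul(q, Add(q, Pow(q, 2))), q) = Mul(Pow(q, 2), Add(q, Pow(q, 2))))
Function('n')(y, I) = -1382400 (Function('n')(y, I) = Mul(Mul(Pow(24, 3), Add(1, 24)), -4) = Mul(Mul(13824, 25), -4) = Mul(345600, -4) = -1382400)
Add(Function('n')(-11, -16), -458) = Add(-1382400, -458) = -1382858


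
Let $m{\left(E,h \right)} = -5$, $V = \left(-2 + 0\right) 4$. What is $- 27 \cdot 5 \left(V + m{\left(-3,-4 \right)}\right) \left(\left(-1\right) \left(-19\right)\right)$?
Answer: $33345$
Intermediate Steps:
$V = -8$ ($V = \left(-2\right) 4 = -8$)
$- 27 \cdot 5 \left(V + m{\left(-3,-4 \right)}\right) \left(\left(-1\right) \left(-19\right)\right) = - 27 \cdot 5 \left(-8 - 5\right) \left(\left(-1\right) \left(-19\right)\right) = - 27 \cdot 5 \left(-13\right) 19 = \left(-27\right) \left(-65\right) 19 = 1755 \cdot 19 = 33345$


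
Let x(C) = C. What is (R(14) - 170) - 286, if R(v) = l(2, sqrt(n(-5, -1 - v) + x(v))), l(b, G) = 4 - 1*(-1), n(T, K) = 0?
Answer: -451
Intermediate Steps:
l(b, G) = 5 (l(b, G) = 4 + 1 = 5)
R(v) = 5
(R(14) - 170) - 286 = (5 - 170) - 286 = -165 - 286 = -451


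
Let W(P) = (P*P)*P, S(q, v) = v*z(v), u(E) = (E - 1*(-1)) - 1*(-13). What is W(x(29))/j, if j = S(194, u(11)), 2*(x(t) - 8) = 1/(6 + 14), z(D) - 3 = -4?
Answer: -33076161/1600000 ≈ -20.673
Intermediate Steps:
z(D) = -1 (z(D) = 3 - 4 = -1)
x(t) = 321/40 (x(t) = 8 + 1/(2*(6 + 14)) = 8 + (½)/20 = 8 + (½)*(1/20) = 8 + 1/40 = 321/40)
u(E) = 14 + E (u(E) = (E + 1) + 13 = (1 + E) + 13 = 14 + E)
S(q, v) = -v (S(q, v) = v*(-1) = -v)
j = -25 (j = -(14 + 11) = -1*25 = -25)
W(P) = P³ (W(P) = P²*P = P³)
W(x(29))/j = (321/40)³/(-25) = (33076161/64000)*(-1/25) = -33076161/1600000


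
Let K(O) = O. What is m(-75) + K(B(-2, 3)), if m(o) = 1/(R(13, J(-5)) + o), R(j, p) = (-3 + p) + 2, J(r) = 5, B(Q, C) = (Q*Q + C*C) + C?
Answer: 1135/71 ≈ 15.986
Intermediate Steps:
B(Q, C) = C + C² + Q² (B(Q, C) = (Q² + C²) + C = (C² + Q²) + C = C + C² + Q²)
R(j, p) = -1 + p
m(o) = 1/(4 + o) (m(o) = 1/((-1 + 5) + o) = 1/(4 + o))
m(-75) + K(B(-2, 3)) = 1/(4 - 75) + (3 + 3² + (-2)²) = 1/(-71) + (3 + 9 + 4) = -1/71 + 16 = 1135/71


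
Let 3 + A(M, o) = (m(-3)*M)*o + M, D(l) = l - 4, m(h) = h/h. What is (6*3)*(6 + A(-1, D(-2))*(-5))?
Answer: -72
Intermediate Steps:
m(h) = 1
D(l) = -4 + l
A(M, o) = -3 + M + M*o (A(M, o) = -3 + ((1*M)*o + M) = -3 + (M*o + M) = -3 + (M + M*o) = -3 + M + M*o)
(6*3)*(6 + A(-1, D(-2))*(-5)) = (6*3)*(6 + (-3 - 1 - (-4 - 2))*(-5)) = 18*(6 + (-3 - 1 - 1*(-6))*(-5)) = 18*(6 + (-3 - 1 + 6)*(-5)) = 18*(6 + 2*(-5)) = 18*(6 - 10) = 18*(-4) = -72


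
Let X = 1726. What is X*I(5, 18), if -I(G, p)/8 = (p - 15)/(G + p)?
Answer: -41424/23 ≈ -1801.0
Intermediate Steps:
I(G, p) = -8*(-15 + p)/(G + p) (I(G, p) = -8*(p - 15)/(G + p) = -8*(-15 + p)/(G + p))
X*I(5, 18) = 1726*(8*(15 - 1*18)/(5 + 18)) = 1726*(8*(15 - 18)/23) = 1726*(8*(1/23)*(-3)) = 1726*(-24/23) = -41424/23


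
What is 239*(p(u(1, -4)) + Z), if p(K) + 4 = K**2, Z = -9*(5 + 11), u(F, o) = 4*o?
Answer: 25812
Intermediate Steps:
Z = -144 (Z = -9*16 = -144)
p(K) = -4 + K**2
239*(p(u(1, -4)) + Z) = 239*((-4 + (4*(-4))**2) - 144) = 239*((-4 + (-16)**2) - 144) = 239*((-4 + 256) - 144) = 239*(252 - 144) = 239*108 = 25812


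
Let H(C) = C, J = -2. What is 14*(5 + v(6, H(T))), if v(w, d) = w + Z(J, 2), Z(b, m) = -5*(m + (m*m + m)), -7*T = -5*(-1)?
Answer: -406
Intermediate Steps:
T = -5/7 (T = -(-5)*(-1)/7 = -⅐*5 = -5/7 ≈ -0.71429)
Z(b, m) = -10*m - 5*m² (Z(b, m) = -5*(m + (m² + m)) = -5*(m + (m + m²)) = -5*(m² + 2*m) = -10*m - 5*m²)
v(w, d) = -40 + w (v(w, d) = w - 5*2*(2 + 2) = w - 5*2*4 = w - 40 = -40 + w)
14*(5 + v(6, H(T))) = 14*(5 + (-40 + 6)) = 14*(5 - 34) = 14*(-29) = -406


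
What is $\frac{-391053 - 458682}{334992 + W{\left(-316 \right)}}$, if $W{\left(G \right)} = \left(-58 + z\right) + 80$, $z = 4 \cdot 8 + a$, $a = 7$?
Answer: $- \frac{849735}{335053} \approx -2.5361$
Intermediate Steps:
$z = 39$ ($z = 4 \cdot 8 + 7 = 32 + 7 = 39$)
$W{\left(G \right)} = 61$ ($W{\left(G \right)} = \left(-58 + 39\right) + 80 = -19 + 80 = 61$)
$\frac{-391053 - 458682}{334992 + W{\left(-316 \right)}} = \frac{-391053 - 458682}{334992 + 61} = - \frac{849735}{335053}$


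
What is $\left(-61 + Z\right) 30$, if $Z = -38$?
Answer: $-2970$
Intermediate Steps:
$\left(-61 + Z\right) 30 = \left(-61 - 38\right) 30 = \left(-99\right) 30 = -2970$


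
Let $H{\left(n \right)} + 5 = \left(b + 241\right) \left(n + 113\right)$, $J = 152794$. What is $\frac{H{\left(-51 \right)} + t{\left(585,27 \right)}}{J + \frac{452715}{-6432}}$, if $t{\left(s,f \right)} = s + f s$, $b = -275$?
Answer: $\frac{2780768}{29767221} \approx 0.093417$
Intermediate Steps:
$H{\left(n \right)} = -3847 - 34 n$ ($H{\left(n \right)} = -5 + \left(-275 + 241\right) \left(n + 113\right) = -5 - 34 \left(113 + n\right) = -5 - \left(3842 + 34 n\right) = -3847 - 34 n$)
$\frac{H{\left(-51 \right)} + t{\left(585,27 \right)}}{J + \frac{452715}{-6432}} = \frac{\left(-3847 - -1734\right) + 585 \left(1 + 27\right)}{152794 + \frac{452715}{-6432}} = \frac{\left(-3847 + 1734\right) + 585 \cdot 28}{152794 + 452715 \left(- \frac{1}{6432}\right)} = \frac{-2113 + 16380}{152794 - \frac{150905}{2144}} = \frac{14267}{\frac{327439431}{2144}} = 14267 \cdot \frac{2144}{327439431} = \frac{2780768}{29767221}$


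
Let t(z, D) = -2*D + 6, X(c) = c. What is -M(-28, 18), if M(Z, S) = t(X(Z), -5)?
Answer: -16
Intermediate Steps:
t(z, D) = 6 - 2*D
M(Z, S) = 16 (M(Z, S) = 6 - 2*(-5) = 6 + 10 = 16)
-M(-28, 18) = -1*16 = -16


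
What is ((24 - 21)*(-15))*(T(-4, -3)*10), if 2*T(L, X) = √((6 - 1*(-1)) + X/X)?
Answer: -450*√2 ≈ -636.40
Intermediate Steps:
T(L, X) = √2 (T(L, X) = √((6 - 1*(-1)) + X/X)/2 = √((6 + 1) + 1)/2 = √(7 + 1)/2 = √8/2 = (2*√2)/2 = √2)
((24 - 21)*(-15))*(T(-4, -3)*10) = ((24 - 21)*(-15))*(√2*10) = (3*(-15))*(10*√2) = -450*√2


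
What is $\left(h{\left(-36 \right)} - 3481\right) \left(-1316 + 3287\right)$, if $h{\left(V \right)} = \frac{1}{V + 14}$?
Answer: $- \frac{150945093}{22} \approx -6.8611 \cdot 10^{6}$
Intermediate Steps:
$h{\left(V \right)} = \frac{1}{14 + V}$
$\left(h{\left(-36 \right)} - 3481\right) \left(-1316 + 3287\right) = \left(\frac{1}{14 - 36} - 3481\right) \left(-1316 + 3287\right) = \left(\frac{1}{-22} - 3481\right) 1971 = \left(- \frac{1}{22} - 3481\right) 1971 = \left(- \frac{76583}{22}\right) 1971 = - \frac{150945093}{22}$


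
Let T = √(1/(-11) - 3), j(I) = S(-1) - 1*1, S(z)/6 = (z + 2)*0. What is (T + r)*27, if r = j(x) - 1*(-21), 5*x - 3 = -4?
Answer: 540 + 27*I*√374/11 ≈ 540.0 + 47.469*I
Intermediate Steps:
S(z) = 0 (S(z) = 6*((z + 2)*0) = 6*((2 + z)*0) = 6*0 = 0)
x = -⅕ (x = ⅗ + (⅕)*(-4) = ⅗ - ⅘ = -⅕ ≈ -0.20000)
j(I) = -1 (j(I) = 0 - 1*1 = 0 - 1 = -1)
T = I*√374/11 (T = √(-1/11 - 3) = √(-34/11) = I*√374/11 ≈ 1.7581*I)
r = 20 (r = -1 - 1*(-21) = -1 + 21 = 20)
(T + r)*27 = (I*√374/11 + 20)*27 = (20 + I*√374/11)*27 = 540 + 27*I*√374/11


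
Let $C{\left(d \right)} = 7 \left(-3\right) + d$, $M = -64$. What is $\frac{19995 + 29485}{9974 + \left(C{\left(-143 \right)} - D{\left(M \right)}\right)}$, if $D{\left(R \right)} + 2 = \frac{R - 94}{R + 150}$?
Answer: $\frac{425528}{84399} \approx 5.0419$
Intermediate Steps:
$C{\left(d \right)} = -21 + d$
$D{\left(R \right)} = -2 + \frac{-94 + R}{150 + R}$ ($D{\left(R \right)} = -2 + \frac{R - 94}{R + 150} = -2 + \frac{-94 + R}{150 + R}$)
$\frac{19995 + 29485}{9974 + \left(C{\left(-143 \right)} - D{\left(M \right)}\right)} = \frac{19995 + 29485}{9974 - \left(164 + \frac{-394 - -64}{150 - 64}\right)} = \frac{49480}{9974 - \left(164 + \frac{-394 + 64}{86}\right)} = \frac{49480}{9974 - \left(164 + \frac{1}{86} \left(-330\right)\right)} = \frac{49480}{9974 - \frac{6887}{43}} = \frac{49480}{\frac{421995}{43}} = 49480 \cdot \frac{43}{421995} = \frac{425528}{84399}$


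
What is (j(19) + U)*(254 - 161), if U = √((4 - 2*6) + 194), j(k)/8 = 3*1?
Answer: 2232 + 93*√186 ≈ 3500.4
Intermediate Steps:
j(k) = 24 (j(k) = 8*(3*1) = 8*3 = 24)
U = √186 (U = √((4 - 12) + 194) = √(-8 + 194) = √186 ≈ 13.638)
(j(19) + U)*(254 - 161) = (24 + √186)*(254 - 161) = (24 + √186)*93 = 2232 + 93*√186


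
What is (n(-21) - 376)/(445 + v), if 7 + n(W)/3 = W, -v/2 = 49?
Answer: -460/347 ≈ -1.3256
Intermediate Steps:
v = -98 (v = -2*49 = -98)
n(W) = -21 + 3*W
(n(-21) - 376)/(445 + v) = ((-21 + 3*(-21)) - 376)/(445 - 98) = ((-21 - 63) - 376)/347 = (-84 - 376)*(1/347) = -460*1/347 = -460/347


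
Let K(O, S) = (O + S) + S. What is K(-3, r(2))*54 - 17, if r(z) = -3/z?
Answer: -341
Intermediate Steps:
K(O, S) = O + 2*S
K(-3, r(2))*54 - 17 = (-3 + 2*(-3/2))*54 - 17 = (-3 - 3)*54 - 17 = -6*54 - 17 = -324 - 17 = -341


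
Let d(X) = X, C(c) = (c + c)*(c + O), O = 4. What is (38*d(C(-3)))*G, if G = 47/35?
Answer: -10716/35 ≈ -306.17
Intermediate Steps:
C(c) = 2*c*(4 + c) (C(c) = (c + c)*(c + 4) = (2*c)*(4 + c) = 2*c*(4 + c))
G = 47/35 (G = 47*(1/35) = 47/35 ≈ 1.3429)
(38*d(C(-3)))*G = (38*(2*(-3)*(4 - 3)))*(47/35) = (38*(2*(-3)*1))*(47/35) = (38*(-6))*(47/35) = -228*47/35 = -10716/35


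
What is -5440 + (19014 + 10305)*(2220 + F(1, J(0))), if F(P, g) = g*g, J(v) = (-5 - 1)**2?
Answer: 103080164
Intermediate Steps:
J(v) = 36 (J(v) = (-6)**2 = 36)
F(P, g) = g**2
-5440 + (19014 + 10305)*(2220 + F(1, J(0))) = -5440 + (19014 + 10305)*(2220 + 36**2) = -5440 + 29319*(2220 + 1296) = -5440 + 29319*3516 = -5440 + 103085604 = 103080164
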